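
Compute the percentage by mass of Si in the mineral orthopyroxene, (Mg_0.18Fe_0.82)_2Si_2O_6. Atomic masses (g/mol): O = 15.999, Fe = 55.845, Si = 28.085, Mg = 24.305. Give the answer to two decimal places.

Molar mass of (Mg_0.18Fe_0.82)_2Si_2O_6: 0.36×24.305 + 1.64×55.845 + 2×28.085 + 6×15.999 = 252.500 g/mol.
Mass of Si per formula unit: 2 × 28.085 = 56.170 g.
Weight fraction Si = 56.170 / 252.500 = 0.2225.

22.25 wt%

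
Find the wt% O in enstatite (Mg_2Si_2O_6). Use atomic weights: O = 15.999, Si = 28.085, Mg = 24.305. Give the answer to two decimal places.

47.81 mass %

M(Mg_2Si_2O_6) = 200.774 g/mol.
O contributes 6 × 15.999 = 95.994 g per mole.
95.994/200.774 = 0.4781 → 47.81%.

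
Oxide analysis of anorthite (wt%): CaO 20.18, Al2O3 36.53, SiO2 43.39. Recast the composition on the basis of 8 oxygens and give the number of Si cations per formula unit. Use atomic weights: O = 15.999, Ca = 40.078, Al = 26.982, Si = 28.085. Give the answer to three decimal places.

CaO: 20.18/56.077 = 0.35986 mol → 0.35986 mol Ca, 0.35986 mol O.
Al2O3: 36.53/101.961 = 0.35827 mol → 0.71654 mol Al, 1.07481 mol O.
SiO2: 43.39/60.083 = 0.72217 mol → 0.72217 mol Si, 1.44434 mol O.
Total oxygen = 2.87901 mol. Normalization factor = 8/2.87901 = 2.77873.
Si per 8 O = 0.72217 × 2.77873 = 2.007.

2.007 Si apfu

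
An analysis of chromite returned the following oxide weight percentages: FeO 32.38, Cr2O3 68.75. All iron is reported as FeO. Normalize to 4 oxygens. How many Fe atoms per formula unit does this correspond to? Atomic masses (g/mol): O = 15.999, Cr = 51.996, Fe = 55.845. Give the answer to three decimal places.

0.997 Fe apfu

FeO (M=71.844): mol = 0.45070; Fe = 0.45070, O = 0.45070.
Cr2O3 (M=151.989): mol = 0.45234; Cr = 0.90468, O = 1.35702.
ΣO = 1.80772; factor = 4/ΣO = 2.21273.
Fe apfu = 0.45070 × 2.21273 = 0.997.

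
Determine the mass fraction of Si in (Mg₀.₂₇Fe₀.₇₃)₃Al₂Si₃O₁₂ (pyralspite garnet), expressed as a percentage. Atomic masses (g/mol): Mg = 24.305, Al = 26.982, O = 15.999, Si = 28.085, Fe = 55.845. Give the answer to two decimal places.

Formula mass = 0.81*24.305 + 2.19*55.845 + 2*26.982 + 3*28.085 + 12*15.999 = 472.195 g/mol, of which 84.255 g is Si.
So Si makes up 84.255/472.195 = 0.1784 of the mass, i.e. 17.84%.

17.84 mass %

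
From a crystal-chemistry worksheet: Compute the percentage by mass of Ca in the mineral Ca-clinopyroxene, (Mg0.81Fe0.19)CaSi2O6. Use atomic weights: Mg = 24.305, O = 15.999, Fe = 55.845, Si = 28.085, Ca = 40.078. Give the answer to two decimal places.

18.01 wt%

Molar mass of (Mg0.81Fe0.19)CaSi2O6: 0.81*24.305 + 0.19*55.845 + 1*40.078 + 2*28.085 + 6*15.999 = 222.540 g/mol.
Mass of Ca per formula unit: 1 × 40.078 = 40.078 g.
Weight fraction Ca = 40.078 / 222.540 = 0.1801.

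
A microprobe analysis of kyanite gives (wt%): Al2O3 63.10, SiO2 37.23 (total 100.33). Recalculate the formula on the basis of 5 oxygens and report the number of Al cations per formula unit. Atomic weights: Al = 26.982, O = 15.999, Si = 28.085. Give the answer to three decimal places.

1.999 Al apfu

Al2O3 (M=101.961): mol = 0.61886; Al = 1.23772, O = 1.85658.
SiO2 (M=60.083): mol = 0.61964; Si = 0.61964, O = 1.23928.
ΣO = 3.09586; factor = 5/ΣO = 1.61506.
Al apfu = 1.23772 × 1.61506 = 1.999.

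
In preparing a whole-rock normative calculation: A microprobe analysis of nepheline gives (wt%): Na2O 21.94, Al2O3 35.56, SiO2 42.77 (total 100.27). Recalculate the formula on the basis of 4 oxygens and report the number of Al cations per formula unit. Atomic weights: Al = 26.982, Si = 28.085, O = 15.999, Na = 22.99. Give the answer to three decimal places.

0.988 Al apfu

Na2O: 21.94/61.979 = 0.35399 mol → 0.70798 mol Na, 0.35399 mol O.
Al2O3: 35.56/101.961 = 0.34876 mol → 0.69752 mol Al, 1.04628 mol O.
SiO2: 42.77/60.083 = 0.71185 mol → 0.71185 mol Si, 1.42370 mol O.
Total oxygen = 2.82397 mol. Normalization factor = 4/2.82397 = 1.41645.
Al per 4 O = 0.69752 × 1.41645 = 0.988.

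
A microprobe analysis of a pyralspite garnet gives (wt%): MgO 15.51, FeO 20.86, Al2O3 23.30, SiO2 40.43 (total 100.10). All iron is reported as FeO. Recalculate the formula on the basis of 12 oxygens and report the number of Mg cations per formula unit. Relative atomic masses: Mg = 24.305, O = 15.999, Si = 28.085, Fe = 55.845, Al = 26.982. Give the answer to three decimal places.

MgO: 15.51/40.304 = 0.38483 mol → 0.38483 mol Mg, 0.38483 mol O.
FeO: 20.86/71.844 = 0.29035 mol → 0.29035 mol Fe, 0.29035 mol O.
Al2O3: 23.30/101.961 = 0.22852 mol → 0.45704 mol Al, 0.68556 mol O.
SiO2: 40.43/60.083 = 0.67290 mol → 0.67290 mol Si, 1.34580 mol O.
Total oxygen = 2.70654 mol. Normalization factor = 12/2.70654 = 4.43371.
Mg per 12 O = 0.38483 × 4.43371 = 1.706.

1.706 Mg apfu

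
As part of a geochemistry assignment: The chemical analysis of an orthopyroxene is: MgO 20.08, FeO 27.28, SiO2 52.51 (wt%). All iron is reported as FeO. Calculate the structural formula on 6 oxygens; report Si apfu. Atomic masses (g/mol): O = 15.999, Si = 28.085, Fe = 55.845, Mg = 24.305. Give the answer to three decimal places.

20.08 wt% MgO ÷ 40.304 g/mol = 0.49821 mol, giving 0.49821 Mg and 0.49821 O.
27.28 wt% FeO ÷ 71.844 g/mol = 0.37971 mol, giving 0.37971 Fe and 0.37971 O.
52.51 wt% SiO2 ÷ 60.083 g/mol = 0.87396 mol, giving 0.87396 Si and 1.74792 O.
Oxygen sums to 2.62584; scaling by 6/2.62584 = 2.28498 puts the formula on 6 O.
Si: 0.87396 × 2.28498 = 1.997 atoms per formula unit.

1.997 Si apfu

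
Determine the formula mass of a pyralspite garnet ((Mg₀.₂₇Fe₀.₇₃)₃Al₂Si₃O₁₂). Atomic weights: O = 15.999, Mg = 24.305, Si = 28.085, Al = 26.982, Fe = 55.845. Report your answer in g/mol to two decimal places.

472.19 g/mol

M = 0.81·24.305 + 2.19·55.845 + 2·26.982 + 3·28.085 + 12·15.999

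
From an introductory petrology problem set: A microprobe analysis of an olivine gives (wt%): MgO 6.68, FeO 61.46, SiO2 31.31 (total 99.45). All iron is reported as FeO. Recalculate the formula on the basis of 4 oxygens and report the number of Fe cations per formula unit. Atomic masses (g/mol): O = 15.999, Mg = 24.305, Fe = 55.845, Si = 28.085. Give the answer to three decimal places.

1.658 Fe apfu

MgO (M=40.304): mol = 0.16574; Mg = 0.16574, O = 0.16574.
FeO (M=71.844): mol = 0.85546; Fe = 0.85546, O = 0.85546.
SiO2 (M=60.083): mol = 0.52111; Si = 0.52111, O = 1.04222.
ΣO = 2.06342; factor = 4/ΣO = 1.93853.
Fe apfu = 0.85546 × 1.93853 = 1.658.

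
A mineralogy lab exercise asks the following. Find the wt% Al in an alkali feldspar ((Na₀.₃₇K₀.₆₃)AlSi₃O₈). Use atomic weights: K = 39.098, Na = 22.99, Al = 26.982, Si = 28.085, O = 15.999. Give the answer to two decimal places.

M((Na₀.₃₇K₀.₆₃)AlSi₃O₈) = 272.367 g/mol.
Al contributes 1 × 26.982 = 26.982 g per mole.
26.982/272.367 = 0.0991 → 9.91%.

9.91 wt%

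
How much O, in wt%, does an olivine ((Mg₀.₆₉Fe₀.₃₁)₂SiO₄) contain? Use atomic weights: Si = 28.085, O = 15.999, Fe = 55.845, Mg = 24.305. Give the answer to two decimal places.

Molar mass of (Mg₀.₆₉Fe₀.₃₁)₂SiO₄: 1.38×24.305 + 0.62×55.845 + 1×28.085 + 4×15.999 = 160.246 g/mol.
Mass of O per formula unit: 4 × 15.999 = 63.996 g.
Weight fraction O = 63.996 / 160.246 = 0.3994.

39.94 wt%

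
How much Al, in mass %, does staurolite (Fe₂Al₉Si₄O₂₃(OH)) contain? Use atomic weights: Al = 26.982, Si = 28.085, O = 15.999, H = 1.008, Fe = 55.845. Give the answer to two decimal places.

M(Fe₂Al₉Si₄O₂₃(OH)) = 851.852 g/mol.
Al contributes 9 × 26.982 = 242.838 g per mole.
242.838/851.852 = 0.2851 → 28.51%.

28.51 mass %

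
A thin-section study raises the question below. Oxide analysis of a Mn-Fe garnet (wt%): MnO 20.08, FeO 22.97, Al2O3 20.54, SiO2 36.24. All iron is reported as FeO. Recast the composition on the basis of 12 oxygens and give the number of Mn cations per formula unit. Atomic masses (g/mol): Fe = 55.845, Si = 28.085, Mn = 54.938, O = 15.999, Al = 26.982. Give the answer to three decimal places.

20.08 wt% MnO ÷ 70.937 g/mol = 0.28307 mol, giving 0.28307 Mn and 0.28307 O.
22.97 wt% FeO ÷ 71.844 g/mol = 0.31972 mol, giving 0.31972 Fe and 0.31972 O.
20.54 wt% Al2O3 ÷ 101.961 g/mol = 0.20145 mol, giving 0.40290 Al and 0.60435 O.
36.24 wt% SiO2 ÷ 60.083 g/mol = 0.60317 mol, giving 0.60317 Si and 1.20634 O.
Oxygen sums to 2.41348; scaling by 12/2.41348 = 4.97207 puts the formula on 12 O.
Mn: 0.28307 × 4.97207 = 1.407 atoms per formula unit.

1.407 Mn apfu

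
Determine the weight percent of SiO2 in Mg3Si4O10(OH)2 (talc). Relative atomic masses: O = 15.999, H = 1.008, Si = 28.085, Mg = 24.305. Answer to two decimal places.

63.37 wt%

Formula mass = 379.259 g/mol.
4 Si → 4.0000 mol SiO2 per formula unit; M(SiO2) = 60.083, so SiO2 mass = 240.332 g.
240.332/379.259 × 100 = 63.37 wt%.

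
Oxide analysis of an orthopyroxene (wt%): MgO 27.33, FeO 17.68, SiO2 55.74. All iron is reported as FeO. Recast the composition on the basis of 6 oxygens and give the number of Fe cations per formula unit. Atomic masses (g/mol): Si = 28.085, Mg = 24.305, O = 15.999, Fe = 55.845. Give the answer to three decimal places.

27.33 wt% MgO ÷ 40.304 g/mol = 0.67810 mol, giving 0.67810 Mg and 0.67810 O.
17.68 wt% FeO ÷ 71.844 g/mol = 0.24609 mol, giving 0.24609 Fe and 0.24609 O.
55.74 wt% SiO2 ÷ 60.083 g/mol = 0.92772 mol, giving 0.92772 Si and 1.85544 O.
Oxygen sums to 2.77963; scaling by 6/2.77963 = 2.15856 puts the formula on 6 O.
Fe: 0.24609 × 2.15856 = 0.531 atoms per formula unit.

0.531 Fe apfu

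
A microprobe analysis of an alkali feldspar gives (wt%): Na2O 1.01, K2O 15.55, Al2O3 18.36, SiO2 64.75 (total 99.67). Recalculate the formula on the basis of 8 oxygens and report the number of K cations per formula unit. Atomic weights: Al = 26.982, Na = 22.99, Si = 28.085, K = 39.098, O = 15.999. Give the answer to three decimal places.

0.918 K apfu

Na2O: 1.01/61.979 = 0.01630 mol → 0.03260 mol Na, 0.01630 mol O.
K2O: 15.55/94.195 = 0.16508 mol → 0.33016 mol K, 0.16508 mol O.
Al2O3: 18.36/101.961 = 0.18007 mol → 0.36014 mol Al, 0.54021 mol O.
SiO2: 64.75/60.083 = 1.07768 mol → 1.07768 mol Si, 2.15536 mol O.
Total oxygen = 2.87695 mol. Normalization factor = 8/2.87695 = 2.78072.
K per 8 O = 0.33016 × 2.78072 = 0.918.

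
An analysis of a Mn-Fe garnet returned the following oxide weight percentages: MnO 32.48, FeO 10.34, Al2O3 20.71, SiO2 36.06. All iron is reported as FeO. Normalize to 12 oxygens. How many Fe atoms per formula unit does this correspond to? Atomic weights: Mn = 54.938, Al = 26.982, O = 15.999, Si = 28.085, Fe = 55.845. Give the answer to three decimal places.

32.48 wt% MnO ÷ 70.937 g/mol = 0.45787 mol, giving 0.45787 Mn and 0.45787 O.
10.34 wt% FeO ÷ 71.844 g/mol = 0.14392 mol, giving 0.14392 Fe and 0.14392 O.
20.71 wt% Al2O3 ÷ 101.961 g/mol = 0.20312 mol, giving 0.40624 Al and 0.60936 O.
36.06 wt% SiO2 ÷ 60.083 g/mol = 0.60017 mol, giving 0.60017 Si and 1.20034 O.
Oxygen sums to 2.41149; scaling by 12/2.41149 = 4.97618 puts the formula on 12 O.
Fe: 0.14392 × 4.97618 = 0.716 atoms per formula unit.

0.716 Fe apfu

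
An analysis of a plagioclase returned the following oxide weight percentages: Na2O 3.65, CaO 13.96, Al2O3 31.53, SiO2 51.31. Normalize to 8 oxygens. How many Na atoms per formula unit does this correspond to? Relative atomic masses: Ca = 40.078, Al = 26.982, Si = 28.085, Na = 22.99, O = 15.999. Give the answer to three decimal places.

3.65 wt% Na2O ÷ 61.979 g/mol = 0.05889 mol, giving 0.11778 Na and 0.05889 O.
13.96 wt% CaO ÷ 56.077 g/mol = 0.24894 mol, giving 0.24894 Ca and 0.24894 O.
31.53 wt% Al2O3 ÷ 101.961 g/mol = 0.30924 mol, giving 0.61848 Al and 0.92772 O.
51.31 wt% SiO2 ÷ 60.083 g/mol = 0.85399 mol, giving 0.85399 Si and 1.70798 O.
Oxygen sums to 2.94353; scaling by 8/2.94353 = 2.71783 puts the formula on 8 O.
Na: 0.11778 × 2.71783 = 0.320 atoms per formula unit.

0.320 Na apfu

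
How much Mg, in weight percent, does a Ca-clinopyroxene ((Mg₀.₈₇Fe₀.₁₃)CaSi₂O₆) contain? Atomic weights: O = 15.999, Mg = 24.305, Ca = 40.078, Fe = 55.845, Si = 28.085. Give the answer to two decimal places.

9.58 weight percent

Molar mass of (Mg₀.₈₇Fe₀.₁₃)CaSi₂O₆: 0.87*24.305 + 0.13*55.845 + 1*40.078 + 2*28.085 + 6*15.999 = 220.647 g/mol.
Mass of Mg per formula unit: 0.87 × 24.305 = 21.145 g.
Weight fraction Mg = 21.145 / 220.647 = 0.0958.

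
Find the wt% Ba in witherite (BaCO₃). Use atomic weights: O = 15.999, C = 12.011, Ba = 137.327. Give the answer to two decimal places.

69.59 wt%

Molar mass of BaCO₃: 1·137.327 + 1·12.011 + 3·15.999 = 197.335 g/mol.
Mass of Ba per formula unit: 1 × 137.327 = 137.327 g.
Weight fraction Ba = 137.327 / 197.335 = 0.6959.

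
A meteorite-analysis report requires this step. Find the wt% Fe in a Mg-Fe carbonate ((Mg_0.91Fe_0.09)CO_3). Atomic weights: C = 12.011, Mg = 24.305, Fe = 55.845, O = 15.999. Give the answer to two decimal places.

Formula mass = 0.91·24.305 + 0.09·55.845 + 1·12.011 + 3·15.999 = 87.152 g/mol, of which 5.026 g is Fe.
So Fe makes up 5.026/87.152 = 0.0577 of the mass, i.e. 5.77%.

5.77 mass %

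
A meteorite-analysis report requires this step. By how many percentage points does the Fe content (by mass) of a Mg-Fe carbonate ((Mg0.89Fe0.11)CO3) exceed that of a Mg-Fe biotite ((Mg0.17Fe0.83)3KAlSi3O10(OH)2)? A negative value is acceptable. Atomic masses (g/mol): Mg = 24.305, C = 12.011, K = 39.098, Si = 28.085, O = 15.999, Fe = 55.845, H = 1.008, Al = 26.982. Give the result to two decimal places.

M((Mg0.89Fe0.11)CO3) = 87.782 g/mol, so wt% Fe = 6.143/87.782 × 100 = 7.00%.
M((Mg0.17Fe0.83)3KAlSi3O10(OH)2) = 495.789 g/mol, so wt% Fe = 139.054/495.789 × 100 = 28.05%.
7.00 − 28.05 = -21.05 pp.

-21.05 percentage points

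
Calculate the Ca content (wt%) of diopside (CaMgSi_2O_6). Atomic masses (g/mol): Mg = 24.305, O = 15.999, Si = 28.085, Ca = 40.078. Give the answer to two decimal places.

Molar mass of CaMgSi_2O_6: 1·40.078 + 1·24.305 + 2·28.085 + 6·15.999 = 216.547 g/mol.
Mass of Ca per formula unit: 1 × 40.078 = 40.078 g.
Weight fraction Ca = 40.078 / 216.547 = 0.1851.

18.51 wt%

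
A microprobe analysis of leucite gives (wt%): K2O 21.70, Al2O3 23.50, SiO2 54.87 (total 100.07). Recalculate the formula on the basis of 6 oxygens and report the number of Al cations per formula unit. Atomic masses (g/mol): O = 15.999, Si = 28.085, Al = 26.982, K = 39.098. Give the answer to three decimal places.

K2O: 21.70/94.195 = 0.23037 mol → 0.46074 mol K, 0.23037 mol O.
Al2O3: 23.50/101.961 = 0.23048 mol → 0.46096 mol Al, 0.69144 mol O.
SiO2: 54.87/60.083 = 0.91324 mol → 0.91324 mol Si, 1.82648 mol O.
Total oxygen = 2.74829 mol. Normalization factor = 6/2.74829 = 2.18318.
Al per 6 O = 0.46096 × 2.18318 = 1.006.

1.006 Al apfu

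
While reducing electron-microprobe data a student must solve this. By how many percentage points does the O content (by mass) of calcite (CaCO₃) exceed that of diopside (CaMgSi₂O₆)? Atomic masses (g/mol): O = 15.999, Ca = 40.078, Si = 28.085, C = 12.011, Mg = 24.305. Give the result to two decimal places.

3.63 percentage points

First mineral: 47.997 g O in 100.086 g formula = 47.96 wt% O.
Second mineral: 95.994 g O in 216.547 g formula = 44.33 wt% O.
47.96% − 44.33% gives a difference of 3.63 percentage points.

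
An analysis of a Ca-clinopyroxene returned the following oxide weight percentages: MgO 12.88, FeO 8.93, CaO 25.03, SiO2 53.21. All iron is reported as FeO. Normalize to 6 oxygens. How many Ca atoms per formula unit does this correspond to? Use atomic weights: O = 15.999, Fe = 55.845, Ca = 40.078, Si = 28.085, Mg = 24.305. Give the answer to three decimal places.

MgO: 12.88/40.304 = 0.31957 mol → 0.31957 mol Mg, 0.31957 mol O.
FeO: 8.93/71.844 = 0.12430 mol → 0.12430 mol Fe, 0.12430 mol O.
CaO: 25.03/56.077 = 0.44635 mol → 0.44635 mol Ca, 0.44635 mol O.
SiO2: 53.21/60.083 = 0.88561 mol → 0.88561 mol Si, 1.77122 mol O.
Total oxygen = 2.66144 mol. Normalization factor = 6/2.66144 = 2.25442.
Ca per 6 O = 0.44635 × 2.25442 = 1.006.

1.006 Ca apfu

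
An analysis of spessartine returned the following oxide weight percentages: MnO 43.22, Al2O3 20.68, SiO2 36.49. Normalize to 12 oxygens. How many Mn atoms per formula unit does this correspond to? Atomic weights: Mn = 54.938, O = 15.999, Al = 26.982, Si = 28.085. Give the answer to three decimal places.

3.006 Mn apfu

MnO (M=70.937): mol = 0.60927; Mn = 0.60927, O = 0.60927.
Al2O3 (M=101.961): mol = 0.20282; Al = 0.40564, O = 0.60846.
SiO2 (M=60.083): mol = 0.60733; Si = 0.60733, O = 1.21466.
ΣO = 2.43239; factor = 12/ΣO = 4.93342.
Mn apfu = 0.60927 × 4.93342 = 3.006.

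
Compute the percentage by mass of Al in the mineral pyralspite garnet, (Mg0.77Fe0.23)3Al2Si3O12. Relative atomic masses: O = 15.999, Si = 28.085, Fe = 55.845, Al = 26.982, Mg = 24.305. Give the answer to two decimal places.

M((Mg0.77Fe0.23)3Al2Si3O12) = 424.885 g/mol.
Al contributes 2 × 26.982 = 53.964 g per mole.
53.964/424.885 = 0.1270 → 12.70%.

12.70 weight percent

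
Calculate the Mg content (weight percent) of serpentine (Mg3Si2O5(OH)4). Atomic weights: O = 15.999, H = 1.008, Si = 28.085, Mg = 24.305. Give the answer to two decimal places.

26.31 weight percent

Formula mass = 3×24.305 + 2×28.085 + 9×15.999 + 4×1.008 = 277.108 g/mol, of which 72.915 g is Mg.
So Mg makes up 72.915/277.108 = 0.2631 of the mass, i.e. 26.31%.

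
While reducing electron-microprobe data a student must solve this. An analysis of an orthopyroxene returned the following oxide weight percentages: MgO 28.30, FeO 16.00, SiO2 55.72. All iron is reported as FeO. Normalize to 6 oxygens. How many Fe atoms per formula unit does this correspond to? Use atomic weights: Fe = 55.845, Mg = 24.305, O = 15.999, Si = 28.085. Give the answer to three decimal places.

MgO: 28.30/40.304 = 0.70216 mol → 0.70216 mol Mg, 0.70216 mol O.
FeO: 16.00/71.844 = 0.22270 mol → 0.22270 mol Fe, 0.22270 mol O.
SiO2: 55.72/60.083 = 0.92738 mol → 0.92738 mol Si, 1.85476 mol O.
Total oxygen = 2.77962 mol. Normalization factor = 6/2.77962 = 2.15857.
Fe per 6 O = 0.22270 × 2.15857 = 0.481.

0.481 Fe apfu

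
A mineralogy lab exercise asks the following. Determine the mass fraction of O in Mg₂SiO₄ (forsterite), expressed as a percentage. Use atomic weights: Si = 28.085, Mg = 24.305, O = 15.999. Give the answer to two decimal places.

M(Mg₂SiO₄) = 140.691 g/mol.
O contributes 4 × 15.999 = 63.996 g per mole.
63.996/140.691 = 0.4549 → 45.49%.

45.49 weight percent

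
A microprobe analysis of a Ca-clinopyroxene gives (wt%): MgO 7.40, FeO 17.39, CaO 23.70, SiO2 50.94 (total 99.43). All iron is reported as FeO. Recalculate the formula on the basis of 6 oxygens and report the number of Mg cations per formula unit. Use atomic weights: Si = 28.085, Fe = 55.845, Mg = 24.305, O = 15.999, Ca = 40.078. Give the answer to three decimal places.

MgO (M=40.304): mol = 0.18360; Mg = 0.18360, O = 0.18360.
FeO (M=71.844): mol = 0.24205; Fe = 0.24205, O = 0.24205.
CaO (M=56.077): mol = 0.42263; Ca = 0.42263, O = 0.42263.
SiO2 (M=60.083): mol = 0.84783; Si = 0.84783, O = 1.69566.
ΣO = 2.54394; factor = 6/ΣO = 2.35855.
Mg apfu = 0.18360 × 2.35855 = 0.433.

0.433 Mg apfu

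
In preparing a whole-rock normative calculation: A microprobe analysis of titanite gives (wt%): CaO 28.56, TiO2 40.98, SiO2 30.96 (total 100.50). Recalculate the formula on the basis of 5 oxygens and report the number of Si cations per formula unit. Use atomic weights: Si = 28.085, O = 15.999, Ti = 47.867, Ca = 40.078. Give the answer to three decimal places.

CaO (M=56.077): mol = 0.50930; Ca = 0.50930, O = 0.50930.
TiO2 (M=79.865): mol = 0.51312; Ti = 0.51312, O = 1.02624.
SiO2 (M=60.083): mol = 0.51529; Si = 0.51529, O = 1.03058.
ΣO = 2.56612; factor = 5/ΣO = 1.94847.
Si apfu = 0.51529 × 1.94847 = 1.004.

1.004 Si apfu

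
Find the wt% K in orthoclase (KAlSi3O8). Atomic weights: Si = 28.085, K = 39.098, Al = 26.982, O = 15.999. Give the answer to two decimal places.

14.05 mass %

Molar mass of KAlSi3O8: 1·39.098 + 1·26.982 + 3·28.085 + 8·15.999 = 278.327 g/mol.
Mass of K per formula unit: 1 × 39.098 = 39.098 g.
Weight fraction K = 39.098 / 278.327 = 0.1405.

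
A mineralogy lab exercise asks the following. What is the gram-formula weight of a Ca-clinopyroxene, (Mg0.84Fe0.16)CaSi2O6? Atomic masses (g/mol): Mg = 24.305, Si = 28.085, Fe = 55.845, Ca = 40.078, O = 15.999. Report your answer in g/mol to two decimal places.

221.59 g/mol

The formula mass is the sum 0.84×24.305 + 0.16×55.845 + 1×40.078 + 2×28.085 + 6×15.999.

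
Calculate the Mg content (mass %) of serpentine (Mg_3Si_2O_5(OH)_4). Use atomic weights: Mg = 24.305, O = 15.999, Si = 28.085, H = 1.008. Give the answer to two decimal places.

M(Mg_3Si_2O_5(OH)_4) = 277.108 g/mol.
Mg contributes 3 × 24.305 = 72.915 g per mole.
72.915/277.108 = 0.2631 → 26.31%.

26.31 mass %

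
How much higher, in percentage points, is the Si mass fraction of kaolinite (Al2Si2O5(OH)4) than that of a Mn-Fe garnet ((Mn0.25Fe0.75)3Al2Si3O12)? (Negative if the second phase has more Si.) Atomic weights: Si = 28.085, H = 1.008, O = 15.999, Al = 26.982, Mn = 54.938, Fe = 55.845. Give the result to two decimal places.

Si in Al2Si2O5(OH)4: molar mass 258.157 g/mol; 2×28.085 = 56.170 g → 21.76 wt%.
Si in (Mn0.25Fe0.75)3Al2Si3O12: molar mass 497.062 g/mol; 3×28.085 = 84.255 g → 16.95 wt%.
Difference = 21.76 − 16.95 = 4.81 percentage points.

4.81 percentage points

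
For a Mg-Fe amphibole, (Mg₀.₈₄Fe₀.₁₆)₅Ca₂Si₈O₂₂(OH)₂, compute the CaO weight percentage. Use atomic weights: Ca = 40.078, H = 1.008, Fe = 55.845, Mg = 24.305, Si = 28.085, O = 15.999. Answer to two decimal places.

Formula mass = 837.585 g/mol.
2 Ca → 2.0000 mol CaO per formula unit; M(CaO) = 56.077, so CaO mass = 112.154 g.
112.154/837.585 × 100 = 13.39 wt%.

13.39 wt%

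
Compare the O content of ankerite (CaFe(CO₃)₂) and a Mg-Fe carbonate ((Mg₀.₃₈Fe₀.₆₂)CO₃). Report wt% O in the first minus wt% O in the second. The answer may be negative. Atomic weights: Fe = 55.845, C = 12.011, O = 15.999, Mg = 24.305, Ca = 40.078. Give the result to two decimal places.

First mineral: 95.994 g O in 215.939 g formula = 44.45 wt% O.
Second mineral: 47.997 g O in 103.868 g formula = 46.21 wt% O.
44.45% − 46.21% gives a difference of -1.76 percentage points.

-1.76 percentage points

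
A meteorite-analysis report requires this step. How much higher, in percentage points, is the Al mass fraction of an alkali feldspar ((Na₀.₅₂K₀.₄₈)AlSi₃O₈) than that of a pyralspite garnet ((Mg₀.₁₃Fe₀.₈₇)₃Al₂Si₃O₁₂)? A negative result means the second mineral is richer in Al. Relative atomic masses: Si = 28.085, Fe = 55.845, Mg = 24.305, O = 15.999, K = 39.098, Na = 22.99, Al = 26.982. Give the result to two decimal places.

M((Na₀.₅₂K₀.₄₈)AlSi₃O₈) = 269.951 g/mol, so wt% Al = 26.982/269.951 × 100 = 10.00%.
M((Mg₀.₁₃Fe₀.₈₇)₃Al₂Si₃O₁₂) = 485.441 g/mol, so wt% Al = 53.964/485.441 × 100 = 11.12%.
10.00 − 11.12 = -1.12 pp.

-1.12 percentage points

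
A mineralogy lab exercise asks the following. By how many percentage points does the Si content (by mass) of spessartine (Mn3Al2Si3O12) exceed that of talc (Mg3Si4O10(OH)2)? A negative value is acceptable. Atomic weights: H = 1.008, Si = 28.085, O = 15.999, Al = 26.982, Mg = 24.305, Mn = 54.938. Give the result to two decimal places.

Si in Mn3Al2Si3O12: molar mass 495.021 g/mol; 3×28.085 = 84.255 g → 17.02 wt%.
Si in Mg3Si4O10(OH)2: molar mass 379.259 g/mol; 4×28.085 = 112.340 g → 29.62 wt%.
Difference = 17.02 − 29.62 = -12.60 percentage points.

-12.60 percentage points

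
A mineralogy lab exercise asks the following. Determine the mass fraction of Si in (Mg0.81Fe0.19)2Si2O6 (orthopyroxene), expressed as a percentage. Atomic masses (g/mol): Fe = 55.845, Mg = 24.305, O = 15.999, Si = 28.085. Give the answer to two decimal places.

Formula mass = 1.62*24.305 + 0.38*55.845 + 2*28.085 + 6*15.999 = 212.759 g/mol, of which 56.170 g is Si.
So Si makes up 56.170/212.759 = 0.2640 of the mass, i.e. 26.40%.

26.40 weight percent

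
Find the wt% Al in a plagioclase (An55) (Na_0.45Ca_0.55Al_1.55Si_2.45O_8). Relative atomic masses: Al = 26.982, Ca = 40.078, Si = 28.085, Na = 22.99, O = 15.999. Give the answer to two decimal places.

M(Na_0.45Ca_0.55Al_1.55Si_2.45O_8) = 271.011 g/mol.
Al contributes 1.55 × 26.982 = 41.822 g per mole.
41.822/271.011 = 0.1543 → 15.43%.

15.43 mass %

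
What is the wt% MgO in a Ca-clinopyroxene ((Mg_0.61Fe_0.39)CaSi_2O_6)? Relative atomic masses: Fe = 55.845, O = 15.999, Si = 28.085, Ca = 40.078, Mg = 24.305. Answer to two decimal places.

10.74 wt%

M((Mg_0.61Fe_0.39)CaSi_2O_6) = 228.848 g/mol; M(MgO) = 40.304 g/mol.
Moles MgO per formula unit = 0.61 Mg ÷ 1 = 0.6100.
MgO fraction = (0.6100 × 40.304) / 228.848 = 24.585/228.848 = 0.1074.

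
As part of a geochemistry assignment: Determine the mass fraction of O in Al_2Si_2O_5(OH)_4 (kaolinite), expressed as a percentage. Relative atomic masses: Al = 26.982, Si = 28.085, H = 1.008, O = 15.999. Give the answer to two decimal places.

M(Al_2Si_2O_5(OH)_4) = 258.157 g/mol.
O contributes 9 × 15.999 = 143.991 g per mole.
143.991/258.157 = 0.5578 → 55.78%.

55.78 wt%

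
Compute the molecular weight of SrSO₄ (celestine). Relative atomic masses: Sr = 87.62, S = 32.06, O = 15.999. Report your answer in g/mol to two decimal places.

183.68 g/mol

M = 1×87.62 + 1×32.06 + 4×15.999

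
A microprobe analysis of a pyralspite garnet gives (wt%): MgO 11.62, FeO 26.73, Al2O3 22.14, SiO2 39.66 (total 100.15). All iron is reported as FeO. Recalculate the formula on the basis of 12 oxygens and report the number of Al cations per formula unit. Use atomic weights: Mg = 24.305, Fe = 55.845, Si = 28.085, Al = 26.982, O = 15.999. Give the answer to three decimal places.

1.980 Al apfu

11.62 wt% MgO ÷ 40.304 g/mol = 0.28831 mol, giving 0.28831 Mg and 0.28831 O.
26.73 wt% FeO ÷ 71.844 g/mol = 0.37206 mol, giving 0.37206 Fe and 0.37206 O.
22.14 wt% Al2O3 ÷ 101.961 g/mol = 0.21714 mol, giving 0.43428 Al and 0.65142 O.
39.66 wt% SiO2 ÷ 60.083 g/mol = 0.66009 mol, giving 0.66009 Si and 1.32018 O.
Oxygen sums to 2.63197; scaling by 12/2.63197 = 4.55932 puts the formula on 12 O.
Al: 0.43428 × 4.55932 = 1.980 atoms per formula unit.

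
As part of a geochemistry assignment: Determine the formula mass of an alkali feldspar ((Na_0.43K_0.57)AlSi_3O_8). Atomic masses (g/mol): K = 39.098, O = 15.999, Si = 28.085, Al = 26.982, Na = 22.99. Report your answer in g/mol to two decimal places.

M = 0.43×22.99 + 0.57×39.098 + 1×26.982 + 3×28.085 + 8×15.999

271.40 g/mol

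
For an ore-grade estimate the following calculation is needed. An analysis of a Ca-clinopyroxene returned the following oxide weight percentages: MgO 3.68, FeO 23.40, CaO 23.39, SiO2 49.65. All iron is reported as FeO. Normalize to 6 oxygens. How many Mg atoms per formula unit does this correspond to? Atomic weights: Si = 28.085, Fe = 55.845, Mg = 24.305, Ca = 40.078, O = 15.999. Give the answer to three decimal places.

0.220 Mg apfu

MgO (M=40.304): mol = 0.09131; Mg = 0.09131, O = 0.09131.
FeO (M=71.844): mol = 0.32571; Fe = 0.32571, O = 0.32571.
CaO (M=56.077): mol = 0.41711; Ca = 0.41711, O = 0.41711.
SiO2 (M=60.083): mol = 0.82636; Si = 0.82636, O = 1.65272.
ΣO = 2.48685; factor = 6/ΣO = 2.41269.
Mg apfu = 0.09131 × 2.41269 = 0.220.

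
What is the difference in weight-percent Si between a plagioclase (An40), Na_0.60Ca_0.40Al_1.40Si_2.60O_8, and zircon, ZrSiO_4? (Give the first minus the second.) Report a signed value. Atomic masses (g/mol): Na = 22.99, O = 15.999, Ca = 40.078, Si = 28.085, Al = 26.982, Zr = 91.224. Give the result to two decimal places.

M(Na_0.60Ca_0.40Al_1.40Si_2.60O_8) = 268.613 g/mol, so wt% Si = 73.021/268.613 × 100 = 27.18%.
M(ZrSiO_4) = 183.305 g/mol, so wt% Si = 28.085/183.305 × 100 = 15.32%.
27.18 − 15.32 = 11.86 pp.

11.86 percentage points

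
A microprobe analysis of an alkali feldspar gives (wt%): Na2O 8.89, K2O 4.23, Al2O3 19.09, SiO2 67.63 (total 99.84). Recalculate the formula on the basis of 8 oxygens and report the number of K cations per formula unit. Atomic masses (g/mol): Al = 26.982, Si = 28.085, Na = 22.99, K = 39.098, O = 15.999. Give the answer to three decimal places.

8.89 wt% Na2O ÷ 61.979 g/mol = 0.14344 mol, giving 0.28688 Na and 0.14344 O.
4.23 wt% K2O ÷ 94.195 g/mol = 0.04491 mol, giving 0.08982 K and 0.04491 O.
19.09 wt% Al2O3 ÷ 101.961 g/mol = 0.18723 mol, giving 0.37446 Al and 0.56169 O.
67.63 wt% SiO2 ÷ 60.083 g/mol = 1.12561 mol, giving 1.12561 Si and 2.25122 O.
Oxygen sums to 3.00126; scaling by 8/3.00126 = 2.66555 puts the formula on 8 O.
K: 0.08982 × 2.66555 = 0.239 atoms per formula unit.

0.239 K apfu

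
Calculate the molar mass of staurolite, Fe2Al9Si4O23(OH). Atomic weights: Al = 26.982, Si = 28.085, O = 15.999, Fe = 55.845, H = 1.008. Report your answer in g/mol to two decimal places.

The formula mass is the sum 2*55.845 + 9*26.982 + 4*28.085 + 24*15.999 + 1*1.008.

851.85 g/mol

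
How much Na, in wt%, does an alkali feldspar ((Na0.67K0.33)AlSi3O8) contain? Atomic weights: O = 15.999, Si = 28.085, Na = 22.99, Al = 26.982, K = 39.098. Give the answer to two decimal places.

Formula mass = 0.67·22.99 + 0.33·39.098 + 1·26.982 + 3·28.085 + 8·15.999 = 267.535 g/mol, of which 15.403 g is Na.
So Na makes up 15.403/267.535 = 0.0576 of the mass, i.e. 5.76%.

5.76 wt%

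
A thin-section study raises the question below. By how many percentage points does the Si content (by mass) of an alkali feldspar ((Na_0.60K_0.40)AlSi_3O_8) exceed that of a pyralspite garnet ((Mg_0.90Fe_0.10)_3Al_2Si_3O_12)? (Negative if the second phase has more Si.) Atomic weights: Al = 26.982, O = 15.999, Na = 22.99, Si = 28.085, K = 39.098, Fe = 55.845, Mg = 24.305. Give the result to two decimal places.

10.94 percentage points

M((Na_0.60K_0.40)AlSi_3O_8) = 268.662 g/mol, so wt% Si = 84.255/268.662 × 100 = 31.36%.
M((Mg_0.90Fe_0.10)_3Al_2Si_3O_12) = 412.584 g/mol, so wt% Si = 84.255/412.584 × 100 = 20.42%.
31.36 − 20.42 = 10.94 pp.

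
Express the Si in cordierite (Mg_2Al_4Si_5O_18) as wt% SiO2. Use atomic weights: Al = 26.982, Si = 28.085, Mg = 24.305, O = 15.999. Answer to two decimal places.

Molar mass of Mg_2Al_4Si_5O_18 = 2×24.305 + 4×26.982 + 5×28.085 + 18×15.999 = 584.945 g/mol.
Each formula unit contains 5 Si, equivalent to 5/1 = 5.0000 mol SiO2.
M(SiO2) = 1×28.085 + 2×15.999 = 60.083 g/mol.
Mass of SiO2 per formula unit = 5.0000 × 60.083 = 300.415 g.
SiO2 wt% = 300.415 / 584.945 × 100 = 51.36%.

51.36 wt%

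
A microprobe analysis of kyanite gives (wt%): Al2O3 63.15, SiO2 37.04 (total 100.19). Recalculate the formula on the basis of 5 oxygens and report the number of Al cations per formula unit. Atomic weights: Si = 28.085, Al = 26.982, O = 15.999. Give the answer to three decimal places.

Al2O3: 63.15/101.961 = 0.61935 mol → 1.23870 mol Al, 1.85805 mol O.
SiO2: 37.04/60.083 = 0.61648 mol → 0.61648 mol Si, 1.23296 mol O.
Total oxygen = 3.09101 mol. Normalization factor = 5/3.09101 = 1.61759.
Al per 5 O = 1.23870 × 1.61759 = 2.004.

2.004 Al apfu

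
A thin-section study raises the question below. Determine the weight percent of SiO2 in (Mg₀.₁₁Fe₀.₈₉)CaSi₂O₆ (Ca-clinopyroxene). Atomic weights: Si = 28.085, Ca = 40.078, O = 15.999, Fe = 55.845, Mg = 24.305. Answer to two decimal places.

Formula mass = 244.618 g/mol.
2 Si → 2.0000 mol SiO2 per formula unit; M(SiO2) = 60.083, so SiO2 mass = 120.166 g.
120.166/244.618 × 100 = 49.12 wt%.

49.12 wt%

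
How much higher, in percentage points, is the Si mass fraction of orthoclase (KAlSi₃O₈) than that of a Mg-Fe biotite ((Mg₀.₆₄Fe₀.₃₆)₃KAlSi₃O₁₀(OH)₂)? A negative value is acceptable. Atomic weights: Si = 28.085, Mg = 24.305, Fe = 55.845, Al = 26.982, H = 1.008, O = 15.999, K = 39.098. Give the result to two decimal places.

11.60 percentage points

M(KAlSi₃O₈) = 278.327 g/mol, so wt% Si = 84.255/278.327 × 100 = 30.27%.
M((Mg₀.₆₄Fe₀.₃₆)₃KAlSi₃O₁₀(OH)₂) = 451.317 g/mol, so wt% Si = 84.255/451.317 × 100 = 18.67%.
30.27 − 18.67 = 11.60 pp.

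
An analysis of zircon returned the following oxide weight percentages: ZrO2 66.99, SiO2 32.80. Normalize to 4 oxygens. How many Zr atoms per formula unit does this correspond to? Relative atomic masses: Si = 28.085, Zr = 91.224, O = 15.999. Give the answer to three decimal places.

0.998 Zr apfu

66.99 wt% ZrO2 ÷ 123.222 g/mol = 0.54365 mol, giving 0.54365 Zr and 1.08730 O.
32.80 wt% SiO2 ÷ 60.083 g/mol = 0.54591 mol, giving 0.54591 Si and 1.09182 O.
Oxygen sums to 2.17912; scaling by 4/2.17912 = 1.83560 puts the formula on 4 O.
Zr: 0.54365 × 1.83560 = 0.998 atoms per formula unit.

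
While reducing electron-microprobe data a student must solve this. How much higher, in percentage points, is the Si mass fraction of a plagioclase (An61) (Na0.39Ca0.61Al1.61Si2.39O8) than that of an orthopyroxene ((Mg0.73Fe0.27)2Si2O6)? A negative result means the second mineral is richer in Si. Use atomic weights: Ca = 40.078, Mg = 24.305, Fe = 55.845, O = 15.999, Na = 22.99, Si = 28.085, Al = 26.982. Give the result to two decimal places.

Si in Na0.39Ca0.61Al1.61Si2.39O8: molar mass 271.970 g/mol; 2.39×28.085 = 67.123 g → 24.68 wt%.
Si in (Mg0.73Fe0.27)2Si2O6: molar mass 217.806 g/mol; 2×28.085 = 56.170 g → 25.79 wt%.
Difference = 24.68 − 25.79 = -1.11 percentage points.

-1.11 percentage points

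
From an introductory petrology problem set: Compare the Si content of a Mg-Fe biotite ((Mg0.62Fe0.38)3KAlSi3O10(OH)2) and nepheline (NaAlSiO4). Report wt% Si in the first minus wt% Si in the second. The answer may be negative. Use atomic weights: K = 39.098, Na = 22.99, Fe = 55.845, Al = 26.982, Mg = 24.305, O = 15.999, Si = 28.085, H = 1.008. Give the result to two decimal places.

First mineral: 84.255 g Si in 453.210 g formula = 18.59 wt% Si.
Second mineral: 28.085 g Si in 142.053 g formula = 19.77 wt% Si.
18.59% − 19.77% gives a difference of -1.18 percentage points.

-1.18 percentage points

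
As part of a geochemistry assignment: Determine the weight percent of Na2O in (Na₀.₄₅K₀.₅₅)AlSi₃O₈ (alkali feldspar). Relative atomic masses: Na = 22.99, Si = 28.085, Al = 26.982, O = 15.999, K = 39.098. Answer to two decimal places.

5.14 wt%

Molar mass of (Na₀.₄₅K₀.₅₅)AlSi₃O₈ = 0.45·22.99 + 0.55·39.098 + 1·26.982 + 3·28.085 + 8·15.999 = 271.078 g/mol.
Each formula unit contains 0.45 Na, equivalent to 0.45/2 = 0.2250 mol Na2O.
M(Na2O) = 2×22.99 + 1×15.999 = 61.979 g/mol.
Mass of Na2O per formula unit = 0.2250 × 61.979 = 13.945 g.
Na2O wt% = 13.945 / 271.078 × 100 = 5.14%.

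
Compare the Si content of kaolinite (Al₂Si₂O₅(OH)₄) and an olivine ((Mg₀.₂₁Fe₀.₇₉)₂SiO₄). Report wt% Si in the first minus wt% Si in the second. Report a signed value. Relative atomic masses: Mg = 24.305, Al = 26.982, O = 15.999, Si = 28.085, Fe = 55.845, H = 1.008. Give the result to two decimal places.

Si in Al₂Si₂O₅(OH)₄: molar mass 258.157 g/mol; 2×28.085 = 56.170 g → 21.76 wt%.
Si in (Mg₀.₂₁Fe₀.₇₉)₂SiO₄: molar mass 190.524 g/mol; 1×28.085 = 28.085 g → 14.74 wt%.
Difference = 21.76 − 14.74 = 7.02 percentage points.

7.02 percentage points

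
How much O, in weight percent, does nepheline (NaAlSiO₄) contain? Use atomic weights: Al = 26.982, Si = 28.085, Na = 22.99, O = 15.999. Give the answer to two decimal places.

Molar mass of NaAlSiO₄: 1×22.99 + 1×26.982 + 1×28.085 + 4×15.999 = 142.053 g/mol.
Mass of O per formula unit: 4 × 15.999 = 63.996 g.
Weight fraction O = 63.996 / 142.053 = 0.4505.

45.05 weight percent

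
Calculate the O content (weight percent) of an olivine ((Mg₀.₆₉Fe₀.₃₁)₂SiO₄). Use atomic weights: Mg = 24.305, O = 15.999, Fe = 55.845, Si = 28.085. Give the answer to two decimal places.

39.94 weight percent

Molar mass of (Mg₀.₆₉Fe₀.₃₁)₂SiO₄: 1.38×24.305 + 0.62×55.845 + 1×28.085 + 4×15.999 = 160.246 g/mol.
Mass of O per formula unit: 4 × 15.999 = 63.996 g.
Weight fraction O = 63.996 / 160.246 = 0.3994.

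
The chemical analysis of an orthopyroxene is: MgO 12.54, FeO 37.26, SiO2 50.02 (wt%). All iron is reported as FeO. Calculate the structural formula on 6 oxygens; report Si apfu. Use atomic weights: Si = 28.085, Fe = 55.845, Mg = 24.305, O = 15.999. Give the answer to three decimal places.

MgO (M=40.304): mol = 0.31114; Mg = 0.31114, O = 0.31114.
FeO (M=71.844): mol = 0.51862; Fe = 0.51862, O = 0.51862.
SiO2 (M=60.083): mol = 0.83252; Si = 0.83252, O = 1.66504.
ΣO = 2.49480; factor = 6/ΣO = 2.40500.
Si apfu = 0.83252 × 2.40500 = 2.002.

2.002 Si apfu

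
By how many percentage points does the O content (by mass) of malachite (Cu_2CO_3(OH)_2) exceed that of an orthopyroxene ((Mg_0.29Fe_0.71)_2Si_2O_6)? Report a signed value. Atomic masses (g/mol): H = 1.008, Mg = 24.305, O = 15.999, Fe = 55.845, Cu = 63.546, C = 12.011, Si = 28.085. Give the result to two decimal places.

M(Cu_2CO_3(OH)_2) = 221.114 g/mol, so wt% O = 79.995/221.114 × 100 = 36.18%.
M((Mg_0.29Fe_0.71)_2Si_2O_6) = 245.561 g/mol, so wt% O = 95.994/245.561 × 100 = 39.09%.
36.18 − 39.09 = -2.91 pp.

-2.91 percentage points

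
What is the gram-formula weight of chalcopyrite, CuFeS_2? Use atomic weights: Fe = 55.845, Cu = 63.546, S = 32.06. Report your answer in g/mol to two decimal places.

183.51 g/mol

The formula mass is the sum 1×63.546 + 1×55.845 + 2×32.06.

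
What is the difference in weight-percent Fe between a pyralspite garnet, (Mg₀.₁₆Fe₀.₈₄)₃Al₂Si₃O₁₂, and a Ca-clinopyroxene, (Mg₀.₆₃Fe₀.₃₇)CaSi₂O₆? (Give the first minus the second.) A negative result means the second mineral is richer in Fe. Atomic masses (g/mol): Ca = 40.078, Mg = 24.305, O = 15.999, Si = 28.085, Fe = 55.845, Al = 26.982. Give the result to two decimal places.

First mineral: 140.729 g Fe in 482.603 g formula = 29.16 wt% Fe.
Second mineral: 20.663 g Fe in 228.217 g formula = 9.05 wt% Fe.
29.16% − 9.05% gives a difference of 20.11 percentage points.

20.11 percentage points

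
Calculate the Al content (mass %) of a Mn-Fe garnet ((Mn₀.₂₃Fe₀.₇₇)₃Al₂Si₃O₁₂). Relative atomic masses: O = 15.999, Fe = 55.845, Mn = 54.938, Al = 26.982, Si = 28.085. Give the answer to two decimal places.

M((Mn₀.₂₃Fe₀.₇₇)₃Al₂Si₃O₁₂) = 497.116 g/mol.
Al contributes 2 × 26.982 = 53.964 g per mole.
53.964/497.116 = 0.1086 → 10.86%.

10.86 mass %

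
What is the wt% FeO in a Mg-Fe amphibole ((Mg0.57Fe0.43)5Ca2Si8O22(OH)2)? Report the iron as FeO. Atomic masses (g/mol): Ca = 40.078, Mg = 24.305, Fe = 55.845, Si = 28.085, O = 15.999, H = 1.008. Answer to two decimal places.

Molar mass of (Mg0.57Fe0.43)5Ca2Si8O22(OH)2 = 2.85*24.305 + 2.15*55.845 + 2*40.078 + 8*28.085 + 24*15.999 + 2*1.008 = 880.164 g/mol.
Each formula unit contains 2.15 Fe, equivalent to 2.15/1 = 2.1500 mol FeO.
M(FeO) = 1×55.845 + 1×15.999 = 71.844 g/mol.
Mass of FeO per formula unit = 2.1500 × 71.844 = 154.465 g.
FeO wt% = 154.465 / 880.164 × 100 = 17.55%.

17.55 wt%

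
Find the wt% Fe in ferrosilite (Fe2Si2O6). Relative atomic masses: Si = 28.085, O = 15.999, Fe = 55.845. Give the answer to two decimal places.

42.33 mass %

Formula mass = 2*55.845 + 2*28.085 + 6*15.999 = 263.854 g/mol, of which 111.690 g is Fe.
So Fe makes up 111.690/263.854 = 0.4233 of the mass, i.e. 42.33%.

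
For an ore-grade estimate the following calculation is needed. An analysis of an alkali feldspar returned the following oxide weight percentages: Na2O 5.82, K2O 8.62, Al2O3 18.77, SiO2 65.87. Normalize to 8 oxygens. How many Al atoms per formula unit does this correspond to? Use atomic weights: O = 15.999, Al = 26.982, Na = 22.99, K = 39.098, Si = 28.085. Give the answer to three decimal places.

1.005 Al apfu

Na2O (M=61.979): mol = 0.09390; Na = 0.18780, O = 0.09390.
K2O (M=94.195): mol = 0.09151; K = 0.18302, O = 0.09151.
Al2O3 (M=101.961): mol = 0.18409; Al = 0.36818, O = 0.55227.
SiO2 (M=60.083): mol = 1.09632; Si = 1.09632, O = 2.19264.
ΣO = 2.93032; factor = 8/ΣO = 2.73008.
Al apfu = 0.36818 × 2.73008 = 1.005.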